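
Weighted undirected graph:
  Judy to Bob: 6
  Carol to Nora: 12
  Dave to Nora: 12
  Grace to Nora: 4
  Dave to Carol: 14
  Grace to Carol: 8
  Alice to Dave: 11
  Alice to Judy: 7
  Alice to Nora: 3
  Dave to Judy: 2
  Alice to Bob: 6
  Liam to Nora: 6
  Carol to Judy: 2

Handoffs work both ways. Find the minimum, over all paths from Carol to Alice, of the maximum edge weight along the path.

6

Checking several routes:
Carol → Judy → Dave → Alice: max(2, 2, 11) = 11
Carol → Judy → Alice: max(2, 7) = 7
Carol → Judy → Bob → Alice: max(2, 6, 6) = 6
Carol → Nora → Dave → Alice: max(12, 12, 11) = 12
Carol → Grace → Nora → Alice: max(8, 4, 3) = 8
Smallest bottleneck: 6.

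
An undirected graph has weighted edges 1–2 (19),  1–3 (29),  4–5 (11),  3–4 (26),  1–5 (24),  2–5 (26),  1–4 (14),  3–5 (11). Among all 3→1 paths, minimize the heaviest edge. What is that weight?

14

Checking several routes:
3 → 4 → 1: max(26, 14) = 26
3 → 4 → 5 → 1: max(26, 11, 24) = 26
3 → 5 → 1: max(11, 24) = 24
3 → 5 → 4 → 1: max(11, 11, 14) = 14
3 → 5 → 2 → 1: max(11, 26, 19) = 26
3 → 4 → 5 → 2 → 1: max(26, 11, 26, 19) = 26
The minimum achievable maximum is 14.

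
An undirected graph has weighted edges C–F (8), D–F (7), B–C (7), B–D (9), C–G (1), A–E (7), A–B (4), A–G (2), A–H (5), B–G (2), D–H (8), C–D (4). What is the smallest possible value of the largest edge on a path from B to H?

Some routes from B to H:
B → A → H: max(4, 5) = 5
B → G → A → H: max(2, 2, 5) = 5
B → A → G → C → D → H: max(4, 2, 1, 4, 8) = 8
B → C → G → A → H: max(7, 1, 2, 5) = 7
Smallest bottleneck: 5.

5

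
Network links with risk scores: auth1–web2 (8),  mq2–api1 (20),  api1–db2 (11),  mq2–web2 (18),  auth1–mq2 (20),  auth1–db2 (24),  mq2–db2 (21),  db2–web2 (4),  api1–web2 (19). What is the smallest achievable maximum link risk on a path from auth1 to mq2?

Checking several routes:
auth1-web2-api1-mq2: max(8, 19, 20) = 20
auth1-web2-mq2: max(8, 18) = 18
auth1-web2-db2-api1-mq2: max(8, 4, 11, 20) = 20
Smallest bottleneck: 18.

18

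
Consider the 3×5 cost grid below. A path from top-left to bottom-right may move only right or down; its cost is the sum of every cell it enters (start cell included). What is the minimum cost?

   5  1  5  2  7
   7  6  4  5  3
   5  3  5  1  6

25

One optimal route is [0,0] → [0,1] → [0,2] → [0,3] → [1,3] → [2,3] → [2,4].
Its cost is 5 + 1 + 5 + 2 + 5 + 1 + 6 = 25.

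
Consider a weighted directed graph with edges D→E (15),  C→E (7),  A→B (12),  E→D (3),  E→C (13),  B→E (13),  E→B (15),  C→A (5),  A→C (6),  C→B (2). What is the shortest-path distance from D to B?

Paths from D to B:
D-E-C-B: 15 + 13 + 2 = 30
D-E-B: 15 + 15 = 30
D-E-C-A-B: 15 + 13 + 5 + 12 = 45
The minimum is 30.

30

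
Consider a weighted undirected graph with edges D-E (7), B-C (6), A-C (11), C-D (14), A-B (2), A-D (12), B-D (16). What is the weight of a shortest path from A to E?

19

Candidate routes:
A-B-C-D-E: 2 + 6 + 14 + 7 = 29
A-D-E: 12 + 7 = 19
A-C-D-E: 11 + 14 + 7 = 32
A-C-B-D-E: 11 + 6 + 16 + 7 = 40
A-B-D-E: 2 + 16 + 7 = 25
The minimum is 19.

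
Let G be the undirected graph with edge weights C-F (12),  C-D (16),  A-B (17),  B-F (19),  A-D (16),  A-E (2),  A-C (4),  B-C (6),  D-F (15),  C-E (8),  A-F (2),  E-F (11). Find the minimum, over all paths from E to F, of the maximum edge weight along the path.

Comparing a few candidate routes:
E -> A -> F: max(2, 2) = 2
E -> C -> F: max(8, 12) = 12
E -> A -> C -> F: max(2, 4, 12) = 12
E -> C -> A -> F: max(8, 4, 2) = 8
E -> F: max(11) = 11
The minimum achievable maximum is 2.

2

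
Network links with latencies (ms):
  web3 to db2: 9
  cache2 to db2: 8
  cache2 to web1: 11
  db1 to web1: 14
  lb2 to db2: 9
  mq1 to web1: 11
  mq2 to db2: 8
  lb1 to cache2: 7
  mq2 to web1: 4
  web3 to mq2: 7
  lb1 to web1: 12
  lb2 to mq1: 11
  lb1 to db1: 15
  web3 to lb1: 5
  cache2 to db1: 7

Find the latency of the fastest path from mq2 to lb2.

Comparing a few candidate routes:
mq2 -> web1 -> lb1 -> web3 -> db2 -> lb2: 4 + 12 + 5 + 9 + 9 = 39
mq2 -> web1 -> cache2 -> db2 -> lb2: 4 + 11 + 8 + 9 = 32
mq2 -> db2 -> lb2: 8 + 9 = 17
mq2 -> web3 -> lb1 -> cache2 -> db2 -> lb2: 7 + 5 + 7 + 8 + 9 = 36
mq2 -> web3 -> db2 -> lb2: 7 + 9 + 9 = 25
mq2 -> web1 -> mq1 -> lb2: 4 + 11 + 11 = 26
The minimum is 17 ms.

17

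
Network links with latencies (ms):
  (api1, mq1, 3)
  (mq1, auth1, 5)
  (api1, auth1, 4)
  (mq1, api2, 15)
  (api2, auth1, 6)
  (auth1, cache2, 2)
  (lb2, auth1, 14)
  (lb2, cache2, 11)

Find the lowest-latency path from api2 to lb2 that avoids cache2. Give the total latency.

Candidate routes:
api2→mq1→auth1→lb2: 15 + 5 + 14 = 34
api2→auth1→lb2: 6 + 14 = 20
api2→mq1→api1→auth1→lb2: 15 + 3 + 4 + 14 = 36
Best route has total 20 ms.

20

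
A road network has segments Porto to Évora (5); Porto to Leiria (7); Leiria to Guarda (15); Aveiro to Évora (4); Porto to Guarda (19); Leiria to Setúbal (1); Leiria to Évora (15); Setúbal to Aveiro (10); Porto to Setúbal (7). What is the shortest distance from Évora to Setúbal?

Some routes from Évora to Setúbal:
Évora-Porto-Setúbal: 5 + 7 = 12
Évora-Porto-Leiria-Setúbal: 5 + 7 + 1 = 13
Évora-Leiria-Setúbal: 15 + 1 = 16
Évora-Aveiro-Setúbal: 4 + 10 = 14
Best route has total 12 mi.

12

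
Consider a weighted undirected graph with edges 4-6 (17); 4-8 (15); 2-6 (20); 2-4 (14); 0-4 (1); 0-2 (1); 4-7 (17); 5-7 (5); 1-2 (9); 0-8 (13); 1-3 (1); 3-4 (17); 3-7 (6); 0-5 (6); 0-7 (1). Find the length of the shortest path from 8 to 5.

A few of the 8→5 routes:
8→0→7→5: 13 + 1 + 5 = 19
8→4→0→5: 15 + 1 + 6 = 22
8→0→5: 13 + 6 = 19
Shortest: 19.

19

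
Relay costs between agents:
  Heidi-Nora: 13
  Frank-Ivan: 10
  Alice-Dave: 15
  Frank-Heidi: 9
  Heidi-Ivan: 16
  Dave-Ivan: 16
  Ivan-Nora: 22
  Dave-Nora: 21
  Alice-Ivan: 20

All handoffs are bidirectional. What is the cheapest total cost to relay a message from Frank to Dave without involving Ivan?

43

Candidate routes:
Frank→Heidi→Nora→Dave: 9 + 13 + 21 = 43
Shortest: 43.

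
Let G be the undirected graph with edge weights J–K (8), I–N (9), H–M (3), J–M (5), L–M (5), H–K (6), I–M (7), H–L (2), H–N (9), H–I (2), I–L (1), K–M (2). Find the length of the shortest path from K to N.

14

Some routes from K to N:
K -> H -> N: 6 + 9 = 15
K -> M -> H -> I -> N: 2 + 3 + 2 + 9 = 16
K -> M -> H -> N: 2 + 3 + 9 = 14
The minimum is 14.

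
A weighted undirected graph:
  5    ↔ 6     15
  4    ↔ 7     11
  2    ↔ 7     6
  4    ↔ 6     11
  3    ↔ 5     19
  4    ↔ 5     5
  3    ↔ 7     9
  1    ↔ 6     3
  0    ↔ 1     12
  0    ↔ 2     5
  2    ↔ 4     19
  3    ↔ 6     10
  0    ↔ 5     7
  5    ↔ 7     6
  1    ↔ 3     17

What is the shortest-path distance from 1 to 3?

13

Comparing a few candidate routes:
1 → 0 → 2 → 7 → 3: 12 + 5 + 6 + 9 = 32
1 → 6 → 3: 3 + 10 = 13
1 → 6 → 5 → 7 → 3: 3 + 15 + 6 + 9 = 33
1 → 3: 17
Shortest: 13.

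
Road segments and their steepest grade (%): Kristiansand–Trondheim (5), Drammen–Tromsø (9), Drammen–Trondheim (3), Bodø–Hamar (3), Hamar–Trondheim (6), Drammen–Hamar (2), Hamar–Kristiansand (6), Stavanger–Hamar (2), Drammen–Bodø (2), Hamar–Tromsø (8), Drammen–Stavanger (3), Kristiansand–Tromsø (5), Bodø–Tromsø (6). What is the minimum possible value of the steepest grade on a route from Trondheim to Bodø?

A few of the Trondheim→Bodø routes:
Trondheim-Drammen-Hamar-Bodø: max(3, 2, 3) = 3
Trondheim-Drammen-Bodø: max(3, 2) = 3
Trondheim-Drammen-Stavanger-Hamar-Bodø: max(3, 3, 2, 3) = 3
The minimum achievable maximum is 3%.

3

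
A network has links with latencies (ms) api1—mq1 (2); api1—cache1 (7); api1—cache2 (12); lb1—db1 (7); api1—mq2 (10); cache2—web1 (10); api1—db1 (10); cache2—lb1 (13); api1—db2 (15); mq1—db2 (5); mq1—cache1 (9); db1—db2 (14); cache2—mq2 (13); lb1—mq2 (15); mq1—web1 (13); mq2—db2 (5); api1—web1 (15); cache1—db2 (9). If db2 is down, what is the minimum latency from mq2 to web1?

Some routes from mq2 to web1 avoiding db2:
mq2→api1→cache2→web1: 10 + 12 + 10 = 32
mq2→cache2→web1: 13 + 10 = 23
mq2→api1→mq1→web1: 10 + 2 + 13 = 25
mq2→api1→web1: 10 + 15 = 25
mq2→lb1→cache2→web1: 15 + 13 + 10 = 38
The minimum is 23 ms.

23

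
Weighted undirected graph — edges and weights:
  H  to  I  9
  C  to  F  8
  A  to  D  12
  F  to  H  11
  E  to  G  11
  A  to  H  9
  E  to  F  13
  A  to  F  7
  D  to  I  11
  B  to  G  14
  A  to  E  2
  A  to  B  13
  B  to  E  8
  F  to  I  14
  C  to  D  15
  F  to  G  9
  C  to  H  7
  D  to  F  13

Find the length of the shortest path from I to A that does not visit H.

21

Some routes from I to A avoiding H:
I → D → F → A: 11 + 13 + 7 = 31
I → F → A: 14 + 7 = 21
I → D → A: 11 + 12 = 23
I → F → E → A: 14 + 13 + 2 = 29
Shortest: 21.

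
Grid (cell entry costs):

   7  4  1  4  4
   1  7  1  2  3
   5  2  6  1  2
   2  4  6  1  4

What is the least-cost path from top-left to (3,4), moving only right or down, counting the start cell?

One optimal route is r0c0 -> r0c1 -> r0c2 -> r1c2 -> r1c3 -> r2c3 -> r3c3 -> r3c4.
Its cost is 7 + 4 + 1 + 1 + 2 + 1 + 1 + 4 = 21.
(Top row then right column would cost 29.)

21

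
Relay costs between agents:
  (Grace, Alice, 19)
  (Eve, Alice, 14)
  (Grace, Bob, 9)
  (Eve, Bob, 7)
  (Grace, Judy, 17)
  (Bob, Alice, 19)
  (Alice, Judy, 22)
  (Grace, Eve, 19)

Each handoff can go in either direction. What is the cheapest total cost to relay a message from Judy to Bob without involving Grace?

Routes from Judy to Bob avoiding Grace:
Judy - Alice - Bob: 22 + 19 = 41
Judy - Alice - Eve - Bob: 22 + 14 + 7 = 43
The minimum is 41.

41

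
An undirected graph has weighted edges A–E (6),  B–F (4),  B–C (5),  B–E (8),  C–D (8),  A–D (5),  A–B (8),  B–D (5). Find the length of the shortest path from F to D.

9

Paths from F to D:
F-B-A-D: 4 + 8 + 5 = 17
F-B-C-D: 4 + 5 + 8 = 17
F-B-D: 4 + 5 = 9
F-B-E-A-D: 4 + 8 + 6 + 5 = 23
The minimum is 9.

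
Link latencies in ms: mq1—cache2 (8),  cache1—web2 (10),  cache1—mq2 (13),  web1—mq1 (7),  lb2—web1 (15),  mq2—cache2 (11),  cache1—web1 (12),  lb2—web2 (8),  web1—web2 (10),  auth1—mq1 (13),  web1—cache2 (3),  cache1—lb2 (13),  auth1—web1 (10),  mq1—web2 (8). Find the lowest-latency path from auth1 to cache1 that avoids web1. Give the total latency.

31

Paths from auth1 to cache1 avoiding web1:
auth1→mq1→cache2→mq2→cache1: 13 + 8 + 11 + 13 = 45
auth1→mq1→web2→lb2→cache1: 13 + 8 + 8 + 13 = 42
auth1→mq1→web2→cache1: 13 + 8 + 10 = 31
Best route has total 31 ms.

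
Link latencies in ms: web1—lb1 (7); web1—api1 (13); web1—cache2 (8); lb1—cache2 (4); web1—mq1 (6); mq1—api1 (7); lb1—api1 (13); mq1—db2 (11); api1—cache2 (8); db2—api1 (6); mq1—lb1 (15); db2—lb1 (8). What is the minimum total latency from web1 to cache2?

8

Checking several routes:
web1→lb1→cache2: 7 + 4 = 11
web1→cache2: 8
web1→mq1→api1→cache2: 6 + 7 + 8 = 21
The minimum is 8 ms.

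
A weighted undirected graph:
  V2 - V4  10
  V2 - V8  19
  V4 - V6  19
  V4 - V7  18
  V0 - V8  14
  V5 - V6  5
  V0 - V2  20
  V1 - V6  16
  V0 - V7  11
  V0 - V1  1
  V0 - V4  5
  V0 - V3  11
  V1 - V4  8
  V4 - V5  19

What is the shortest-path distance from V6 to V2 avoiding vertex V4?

Paths from V6 to V2 avoiding V4:
V6 → V1 → V0 → V8 → V2: 16 + 1 + 14 + 19 = 50
V6 → V1 → V0 → V2: 16 + 1 + 20 = 37
Shortest: 37.

37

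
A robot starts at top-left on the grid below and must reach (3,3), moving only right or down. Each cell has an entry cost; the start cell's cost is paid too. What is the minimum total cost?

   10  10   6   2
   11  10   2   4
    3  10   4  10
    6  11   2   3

37

Best path: [0,0] → [0,1] → [0,2] → [1,2] → [2,2] → [3,2] → [3,3]
Cost: 10 + 10 + 6 + 2 + 4 + 2 + 3 = 37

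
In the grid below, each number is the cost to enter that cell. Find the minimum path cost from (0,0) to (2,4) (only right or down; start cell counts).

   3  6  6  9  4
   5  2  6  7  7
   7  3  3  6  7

29

Best path: (0,0) (1,0) (1,1) (2,1) (2,2) (2,3) (2,4)
Cost: 3 + 5 + 2 + 3 + 3 + 6 + 7 = 29
(Top row then right column would cost 42.)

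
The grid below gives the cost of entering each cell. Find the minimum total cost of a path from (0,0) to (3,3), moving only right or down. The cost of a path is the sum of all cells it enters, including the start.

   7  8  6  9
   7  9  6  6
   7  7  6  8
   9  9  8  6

47

One optimal route is (0,0)→(0,1)→(0,2)→(1,2)→(1,3)→(2,3)→(3,3).
Its cost is 7 + 8 + 6 + 6 + 6 + 8 + 6 = 47.
For comparison, the top-then-right route costs 50.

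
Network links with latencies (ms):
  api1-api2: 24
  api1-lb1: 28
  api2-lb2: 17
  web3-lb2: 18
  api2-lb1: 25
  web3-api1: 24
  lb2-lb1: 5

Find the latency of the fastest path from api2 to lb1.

Comparing a few candidate routes:
api2→api1→lb1: 24 + 28 = 52
api2→lb2→lb1: 17 + 5 = 22
api2→api1→web3→lb2→lb1: 24 + 24 + 18 + 5 = 71
api2→lb1: 25
Shortest: 22 ms.

22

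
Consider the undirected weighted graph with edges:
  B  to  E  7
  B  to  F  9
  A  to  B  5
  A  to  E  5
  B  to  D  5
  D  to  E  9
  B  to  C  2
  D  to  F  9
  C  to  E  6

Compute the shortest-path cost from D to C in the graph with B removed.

Paths from D to C avoiding B:
D→E→C: 9 + 6 = 15
The minimum is 15.

15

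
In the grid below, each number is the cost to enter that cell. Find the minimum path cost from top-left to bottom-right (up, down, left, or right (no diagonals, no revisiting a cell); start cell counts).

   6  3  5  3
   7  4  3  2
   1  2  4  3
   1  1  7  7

28

One optimal route is [0,0] → [0,1] → [1,1] → [1,2] → [1,3] → [2,3] → [3,3].
Its cost is 6 + 3 + 4 + 3 + 2 + 3 + 7 = 28.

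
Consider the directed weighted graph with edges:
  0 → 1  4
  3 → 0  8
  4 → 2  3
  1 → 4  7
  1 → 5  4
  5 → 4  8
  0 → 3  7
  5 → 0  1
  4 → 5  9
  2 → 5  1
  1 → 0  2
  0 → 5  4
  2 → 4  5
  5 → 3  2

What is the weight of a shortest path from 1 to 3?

Checking several routes:
1→5→3: 4 + 2 = 6
1→0→5→3: 2 + 4 + 2 = 8
1→0→3: 2 + 7 = 9
The minimum is 6.

6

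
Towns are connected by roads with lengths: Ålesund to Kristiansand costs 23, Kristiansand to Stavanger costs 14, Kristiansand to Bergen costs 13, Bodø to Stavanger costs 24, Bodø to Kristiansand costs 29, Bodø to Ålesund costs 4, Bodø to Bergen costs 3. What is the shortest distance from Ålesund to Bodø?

4

Candidate routes:
Ålesund -> Bodø: 4
Ålesund -> Kristiansand -> Stavanger -> Bodø: 23 + 14 + 24 = 61
Ålesund -> Kristiansand -> Bergen -> Bodø: 23 + 13 + 3 = 39
Ålesund -> Kristiansand -> Bodø: 23 + 29 = 52
Shortest: 4.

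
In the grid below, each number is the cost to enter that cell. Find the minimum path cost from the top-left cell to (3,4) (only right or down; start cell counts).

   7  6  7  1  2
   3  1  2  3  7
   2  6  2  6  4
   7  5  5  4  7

Cheapest: (0,0) (1,0) (1,1) (1,2) (2,2) (3,2) (3,3) (3,4)
  7 + 3 + 1 + 2 + 2 + 5 + 4 + 7 = 31
(Top row then right column would cost 41.)

31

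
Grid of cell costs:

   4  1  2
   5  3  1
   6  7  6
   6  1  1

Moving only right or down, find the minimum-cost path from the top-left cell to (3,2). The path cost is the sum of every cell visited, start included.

One optimal route is r0c0→r0c1→r0c2→r1c2→r2c2→r3c2.
Its cost is 4 + 1 + 2 + 1 + 6 + 1 = 15.

15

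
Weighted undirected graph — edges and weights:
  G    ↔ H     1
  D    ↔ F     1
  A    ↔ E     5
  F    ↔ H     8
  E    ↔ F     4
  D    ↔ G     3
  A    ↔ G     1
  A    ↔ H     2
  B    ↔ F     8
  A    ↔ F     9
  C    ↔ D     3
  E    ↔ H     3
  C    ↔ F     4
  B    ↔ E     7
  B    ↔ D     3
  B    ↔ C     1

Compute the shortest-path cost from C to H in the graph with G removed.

Checking several routes:
C-F-H: 4 + 8 = 12
C-B-D-F-E-H: 1 + 3 + 1 + 4 + 3 = 12
C-D-F-E-H: 3 + 1 + 4 + 3 = 11
C-F-E-H: 4 + 4 + 3 = 11
C-B-E-H: 1 + 7 + 3 = 11
The minimum is 11.

11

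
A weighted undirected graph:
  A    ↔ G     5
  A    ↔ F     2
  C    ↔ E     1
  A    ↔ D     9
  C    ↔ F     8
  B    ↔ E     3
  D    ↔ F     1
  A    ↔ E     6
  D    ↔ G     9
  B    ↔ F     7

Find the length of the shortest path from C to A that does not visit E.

10

Candidate routes:
C-F-D-G-A: 8 + 1 + 9 + 5 = 23
C-F-D-A: 8 + 1 + 9 = 18
C-F-A: 8 + 2 = 10
Shortest: 10.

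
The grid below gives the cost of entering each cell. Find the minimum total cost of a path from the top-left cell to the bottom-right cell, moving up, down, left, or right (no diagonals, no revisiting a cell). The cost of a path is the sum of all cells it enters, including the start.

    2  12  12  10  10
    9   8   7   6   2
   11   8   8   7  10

44

One optimal route is (0,0) (1,0) (1,1) (1,2) (1,3) (1,4) (2,4).
Its cost is 2 + 9 + 8 + 7 + 6 + 2 + 10 = 44.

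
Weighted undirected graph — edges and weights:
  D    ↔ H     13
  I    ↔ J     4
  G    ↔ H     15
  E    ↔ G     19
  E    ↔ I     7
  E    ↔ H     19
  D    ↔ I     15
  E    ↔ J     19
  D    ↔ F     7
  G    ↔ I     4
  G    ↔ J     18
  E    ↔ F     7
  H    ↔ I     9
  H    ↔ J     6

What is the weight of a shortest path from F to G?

18

A few of the F→G routes:
F→D→I→G: 7 + 15 + 4 = 26
F→E→I→G: 7 + 7 + 4 = 18
F→D→H→I→G: 7 + 13 + 9 + 4 = 33
F→E→G: 7 + 19 = 26
Shortest: 18.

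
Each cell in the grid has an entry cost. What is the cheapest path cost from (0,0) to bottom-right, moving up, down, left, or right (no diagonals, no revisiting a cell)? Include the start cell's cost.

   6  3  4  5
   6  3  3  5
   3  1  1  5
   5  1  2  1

17

Path (0,0)→(0,1)→(1,1)→(2,1)→(2,2)→(3,2)→(3,3): 6 + 3 + 3 + 1 + 1 + 2 + 1 = 17.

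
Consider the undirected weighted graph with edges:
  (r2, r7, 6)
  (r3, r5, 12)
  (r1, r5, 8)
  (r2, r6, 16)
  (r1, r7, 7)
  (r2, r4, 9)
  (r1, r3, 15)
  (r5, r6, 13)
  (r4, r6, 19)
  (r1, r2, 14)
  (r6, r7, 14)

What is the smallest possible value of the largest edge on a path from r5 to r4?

Comparing a few candidate routes:
r5 - r3 - r1 - r7 - r2 - r4: max(12, 15, 7, 6, 9) = 15
r5 - r6 - r7 - r1 - r2 - r4: max(13, 14, 7, 14, 9) = 14
r5 - r1 - r7 - r2 - r4: max(8, 7, 6, 9) = 9
r5 - r3 - r1 - r2 - r4: max(12, 15, 14, 9) = 15
r5 - r1 - r2 - r4: max(8, 14, 9) = 14
r5 - r6 - r7 - r2 - r4: max(13, 14, 6, 9) = 14
Smallest bottleneck: 9.

9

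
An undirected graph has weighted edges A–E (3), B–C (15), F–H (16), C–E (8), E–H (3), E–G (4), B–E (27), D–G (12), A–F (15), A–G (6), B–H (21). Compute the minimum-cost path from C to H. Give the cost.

11

Comparing a few candidate routes:
C -> E -> A -> F -> H: 8 + 3 + 15 + 16 = 42
C -> E -> H: 8 + 3 = 11
C -> B -> H: 15 + 21 = 36
Shortest: 11.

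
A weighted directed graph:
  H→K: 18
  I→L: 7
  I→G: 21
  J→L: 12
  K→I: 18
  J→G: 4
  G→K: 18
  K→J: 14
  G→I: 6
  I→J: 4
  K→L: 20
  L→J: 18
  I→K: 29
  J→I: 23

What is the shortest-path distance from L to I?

Routes from L to I:
L - J - G - I: 18 + 4 + 6 = 28
L - J - I: 18 + 23 = 41
L - J - G - K - I: 18 + 4 + 18 + 18 = 58
The minimum is 28.

28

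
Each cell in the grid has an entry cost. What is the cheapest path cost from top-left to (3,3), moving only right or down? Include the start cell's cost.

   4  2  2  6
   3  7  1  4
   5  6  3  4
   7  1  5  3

Best path: r0c0 -> r0c1 -> r0c2 -> r1c2 -> r2c2 -> r2c3 -> r3c3
Cost: 4 + 2 + 2 + 1 + 3 + 4 + 3 = 19

19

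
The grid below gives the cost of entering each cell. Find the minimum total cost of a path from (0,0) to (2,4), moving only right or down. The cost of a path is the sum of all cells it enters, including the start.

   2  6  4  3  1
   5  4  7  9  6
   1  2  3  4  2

One optimal route is [0,0] → [1,0] → [2,0] → [2,1] → [2,2] → [2,3] → [2,4].
Its cost is 2 + 5 + 1 + 2 + 3 + 4 + 2 = 19.
For comparison, the top-then-right route costs 24.

19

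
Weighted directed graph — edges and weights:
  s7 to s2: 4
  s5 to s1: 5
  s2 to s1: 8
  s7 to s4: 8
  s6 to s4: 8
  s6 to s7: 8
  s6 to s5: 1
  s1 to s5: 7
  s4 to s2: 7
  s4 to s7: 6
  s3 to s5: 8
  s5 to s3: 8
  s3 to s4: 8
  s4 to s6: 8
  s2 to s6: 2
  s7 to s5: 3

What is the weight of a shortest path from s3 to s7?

Routes from s3 to s7:
s3→s4→s2→s6→s7: 8 + 7 + 2 + 8 = 25
s3→s4→s7: 8 + 6 = 14
s3→s4→s6→s7: 8 + 8 + 8 = 24
The minimum is 14.

14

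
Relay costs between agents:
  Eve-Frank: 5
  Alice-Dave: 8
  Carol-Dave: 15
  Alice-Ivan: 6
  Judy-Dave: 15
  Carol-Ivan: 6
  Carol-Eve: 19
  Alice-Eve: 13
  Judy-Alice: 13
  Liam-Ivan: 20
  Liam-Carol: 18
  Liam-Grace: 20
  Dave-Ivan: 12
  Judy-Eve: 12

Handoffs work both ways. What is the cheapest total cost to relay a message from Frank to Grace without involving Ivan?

A few of the Frank→Grace routes:
Frank→Eve→Judy→Dave→Carol→Liam→Grace: 5 + 12 + 15 + 15 + 18 + 20 = 85
Frank→Eve→Carol→Liam→Grace: 5 + 19 + 18 + 20 = 62
Frank→Eve→Judy→Alice→Dave→Carol→Liam→Grace: 5 + 12 + 13 + 8 + 15 + 18 + 20 = 91
Frank→Eve→Alice→Dave→Carol→Liam→Grace: 5 + 13 + 8 + 15 + 18 + 20 = 79
Shortest: 62.

62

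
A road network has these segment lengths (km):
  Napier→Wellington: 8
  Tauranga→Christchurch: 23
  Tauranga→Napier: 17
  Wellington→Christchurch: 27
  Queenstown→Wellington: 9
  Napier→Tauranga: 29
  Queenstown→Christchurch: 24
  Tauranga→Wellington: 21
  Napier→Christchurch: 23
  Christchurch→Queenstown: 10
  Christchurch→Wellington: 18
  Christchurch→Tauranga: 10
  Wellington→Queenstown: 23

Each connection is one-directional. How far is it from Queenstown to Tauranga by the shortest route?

34

Candidate routes:
Queenstown→Wellington→Christchurch→Tauranga: 9 + 27 + 10 = 46
Queenstown→Christchurch→Tauranga: 24 + 10 = 34
Shortest: 34 km.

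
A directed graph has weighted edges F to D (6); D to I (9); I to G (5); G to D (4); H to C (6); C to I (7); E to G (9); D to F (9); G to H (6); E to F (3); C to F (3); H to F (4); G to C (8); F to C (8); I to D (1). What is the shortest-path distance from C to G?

12

Paths from C to G:
C → I → G: 7 + 5 = 12
C → F → D → I → G: 3 + 6 + 9 + 5 = 23
Best route has total 12.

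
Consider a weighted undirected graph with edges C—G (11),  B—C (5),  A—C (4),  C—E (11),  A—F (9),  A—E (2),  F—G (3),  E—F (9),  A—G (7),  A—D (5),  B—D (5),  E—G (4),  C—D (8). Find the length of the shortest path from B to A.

9

Comparing a few candidate routes:
B - C - E - A: 5 + 11 + 2 = 18
B - C - A: 5 + 4 = 9
B - D - A: 5 + 5 = 10
B - D - C - A: 5 + 8 + 4 = 17
The minimum is 9.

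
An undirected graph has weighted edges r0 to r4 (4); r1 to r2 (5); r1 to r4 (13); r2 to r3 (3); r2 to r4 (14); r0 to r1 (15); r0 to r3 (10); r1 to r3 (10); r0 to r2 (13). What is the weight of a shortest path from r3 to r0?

A few of the r3→r0 routes:
r3-r2-r0: 3 + 13 = 16
r3-r0: 10
r3-r2-r1-r0: 3 + 5 + 15 = 23
r3-r1-r0: 10 + 15 = 25
r3-r2-r4-r0: 3 + 14 + 4 = 21
The minimum is 10.

10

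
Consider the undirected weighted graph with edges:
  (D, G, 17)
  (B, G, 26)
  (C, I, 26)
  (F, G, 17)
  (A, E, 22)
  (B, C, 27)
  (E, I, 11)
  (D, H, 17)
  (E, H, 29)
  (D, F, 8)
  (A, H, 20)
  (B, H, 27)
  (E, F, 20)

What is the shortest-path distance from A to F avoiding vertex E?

45

Some routes from A to F avoiding E:
A→H→B→G→F: 20 + 27 + 26 + 17 = 90
A→H→D→G→F: 20 + 17 + 17 + 17 = 71
A→H→D→F: 20 + 17 + 8 = 45
Shortest: 45.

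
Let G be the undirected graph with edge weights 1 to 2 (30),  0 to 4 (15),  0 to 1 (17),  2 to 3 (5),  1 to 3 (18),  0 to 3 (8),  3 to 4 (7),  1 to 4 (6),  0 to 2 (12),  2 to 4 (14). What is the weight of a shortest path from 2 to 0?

12

A few of the 2→0 routes:
2→3→0: 5 + 8 = 13
2→0: 12
2→3→4→0: 5 + 7 + 15 = 27
Best route has total 12.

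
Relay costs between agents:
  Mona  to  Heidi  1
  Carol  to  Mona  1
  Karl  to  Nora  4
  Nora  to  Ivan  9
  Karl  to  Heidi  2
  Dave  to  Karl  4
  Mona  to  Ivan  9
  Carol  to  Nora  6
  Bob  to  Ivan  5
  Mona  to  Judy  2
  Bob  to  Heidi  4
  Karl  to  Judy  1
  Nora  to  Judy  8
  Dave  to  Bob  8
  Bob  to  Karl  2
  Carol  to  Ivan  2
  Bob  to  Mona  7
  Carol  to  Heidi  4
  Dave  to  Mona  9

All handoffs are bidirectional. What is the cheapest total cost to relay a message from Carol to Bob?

Comparing a few candidate routes:
Carol -> Mona -> Heidi -> Bob: 1 + 1 + 4 = 6
Carol -> Mona -> Judy -> Karl -> Bob: 1 + 2 + 1 + 2 = 6
Carol -> Mona -> Heidi -> Karl -> Bob: 1 + 1 + 2 + 2 = 6
Carol -> Ivan -> Bob: 2 + 5 = 7
Shortest: 6.

6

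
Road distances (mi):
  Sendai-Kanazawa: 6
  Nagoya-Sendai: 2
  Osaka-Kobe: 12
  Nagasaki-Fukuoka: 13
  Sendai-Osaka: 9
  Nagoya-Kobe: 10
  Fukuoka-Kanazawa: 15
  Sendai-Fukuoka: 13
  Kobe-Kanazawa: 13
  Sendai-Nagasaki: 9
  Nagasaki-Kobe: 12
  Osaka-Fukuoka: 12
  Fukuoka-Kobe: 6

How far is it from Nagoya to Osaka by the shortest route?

11

Some routes from Nagoya to Osaka:
Nagoya-Kobe-Osaka: 10 + 12 = 22
Nagoya-Kobe-Fukuoka-Osaka: 10 + 6 + 12 = 28
Nagoya-Sendai-Fukuoka-Osaka: 2 + 13 + 12 = 27
Nagoya-Sendai-Osaka: 2 + 9 = 11
Shortest: 11 mi.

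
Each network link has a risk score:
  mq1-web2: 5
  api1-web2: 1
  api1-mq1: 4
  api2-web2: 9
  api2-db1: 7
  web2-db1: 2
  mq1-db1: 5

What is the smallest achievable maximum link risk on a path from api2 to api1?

A few of the api2→api1 routes:
api2 → db1 → mq1 → web2 → api1: max(7, 5, 5, 1) = 7
api2 → db1 → web2 → api1: max(7, 2, 1) = 7
api2 → db1 → mq1 → api1: max(7, 5, 4) = 7
Best route has worst link 7.

7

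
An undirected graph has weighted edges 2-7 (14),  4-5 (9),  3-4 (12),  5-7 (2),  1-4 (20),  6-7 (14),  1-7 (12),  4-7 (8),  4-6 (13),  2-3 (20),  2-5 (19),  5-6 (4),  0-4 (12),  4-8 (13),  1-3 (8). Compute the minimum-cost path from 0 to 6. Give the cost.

A few of the 0→6 routes:
0 - 4 - 7 - 5 - 6: 12 + 8 + 2 + 4 = 26
0 - 4 - 5 - 6: 12 + 9 + 4 = 25
0 - 4 - 6: 12 + 13 = 25
Shortest: 25.

25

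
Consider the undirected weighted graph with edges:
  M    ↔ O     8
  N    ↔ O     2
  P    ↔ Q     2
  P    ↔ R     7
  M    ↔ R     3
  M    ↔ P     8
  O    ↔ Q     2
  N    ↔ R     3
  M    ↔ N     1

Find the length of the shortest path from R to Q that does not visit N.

Candidate routes:
R → P → Q: 7 + 2 = 9
R → M → O → Q: 3 + 8 + 2 = 13
R → M → P → Q: 3 + 8 + 2 = 13
R → P → M → O → Q: 7 + 8 + 8 + 2 = 25
Shortest: 9.

9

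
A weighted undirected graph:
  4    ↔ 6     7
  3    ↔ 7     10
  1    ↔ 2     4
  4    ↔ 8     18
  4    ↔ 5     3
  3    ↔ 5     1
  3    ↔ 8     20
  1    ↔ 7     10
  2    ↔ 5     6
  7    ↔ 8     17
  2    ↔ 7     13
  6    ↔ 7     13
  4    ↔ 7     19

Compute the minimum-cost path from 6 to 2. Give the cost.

16

Some routes from 6 to 2:
6 -> 4 -> 5 -> 3 -> 7 -> 1 -> 2: 7 + 3 + 1 + 10 + 10 + 4 = 35
6 -> 7 -> 1 -> 2: 13 + 10 + 4 = 27
6 -> 4 -> 5 -> 2: 7 + 3 + 6 = 16
6 -> 4 -> 5 -> 3 -> 7 -> 2: 7 + 3 + 1 + 10 + 13 = 34
6 -> 7 -> 2: 13 + 13 = 26
6 -> 7 -> 3 -> 5 -> 2: 13 + 10 + 1 + 6 = 30
Shortest: 16.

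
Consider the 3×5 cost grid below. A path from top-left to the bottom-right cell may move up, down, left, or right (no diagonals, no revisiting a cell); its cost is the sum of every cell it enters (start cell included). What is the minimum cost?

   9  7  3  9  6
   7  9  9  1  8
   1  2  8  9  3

One optimal route is r0c0 -> r1c0 -> r2c0 -> r2c1 -> r2c2 -> r2c3 -> r2c4.
Its cost is 9 + 7 + 1 + 2 + 8 + 9 + 3 = 39.

39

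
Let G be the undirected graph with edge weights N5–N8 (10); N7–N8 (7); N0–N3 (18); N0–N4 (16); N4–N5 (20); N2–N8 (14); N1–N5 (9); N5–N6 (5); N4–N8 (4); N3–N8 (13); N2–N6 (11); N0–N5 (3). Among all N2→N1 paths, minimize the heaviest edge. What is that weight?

Paths from N2 to N1:
N2→N8→N5→N1: max(14, 10, 9) = 14
N2→N6→N5→N1: max(11, 5, 9) = 11
N2→N8→N4→N0→N5→N1: max(14, 4, 16, 3, 9) = 16
N2→N8→N3→N0→N4→N5→N1: max(14, 13, 18, 16, 20, 9) = 20
N2→N8→N3→N0→N5→N1: max(14, 13, 18, 3, 9) = 18
N2→N8→N4→N5→N1: max(14, 4, 20, 9) = 20
Best route has worst link 11.

11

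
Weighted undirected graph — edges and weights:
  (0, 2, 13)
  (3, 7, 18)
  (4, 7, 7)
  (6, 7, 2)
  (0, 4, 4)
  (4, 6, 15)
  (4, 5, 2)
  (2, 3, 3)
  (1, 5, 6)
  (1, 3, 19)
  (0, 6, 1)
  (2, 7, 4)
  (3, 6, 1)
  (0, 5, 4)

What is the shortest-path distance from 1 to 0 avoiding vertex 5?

21

Some routes from 1 to 0 avoiding 5:
1 - 3 - 6 - 7 - 4 - 0: 19 + 1 + 2 + 7 + 4 = 33
1 - 3 - 2 - 0: 19 + 3 + 13 = 35
1 - 3 - 2 - 7 - 6 - 0: 19 + 3 + 4 + 2 + 1 = 29
1 - 3 - 6 - 0: 19 + 1 + 1 = 21
Best route has total 21.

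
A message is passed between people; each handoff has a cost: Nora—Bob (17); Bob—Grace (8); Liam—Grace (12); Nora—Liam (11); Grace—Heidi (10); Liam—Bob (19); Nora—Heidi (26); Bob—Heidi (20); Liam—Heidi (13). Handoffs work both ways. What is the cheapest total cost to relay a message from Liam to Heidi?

Some routes from Liam to Heidi:
Liam-Heidi: 13
Liam-Bob-Heidi: 19 + 20 = 39
Liam-Nora-Heidi: 11 + 26 = 37
Liam-Bob-Grace-Heidi: 19 + 8 + 10 = 37
Liam-Grace-Heidi: 12 + 10 = 22
The minimum is 13.

13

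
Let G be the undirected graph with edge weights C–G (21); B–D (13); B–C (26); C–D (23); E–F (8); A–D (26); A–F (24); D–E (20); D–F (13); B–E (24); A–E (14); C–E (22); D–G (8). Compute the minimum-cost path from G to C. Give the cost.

21

Checking several routes:
G→D→B→C: 8 + 13 + 26 = 47
G→D→F→E→C: 8 + 13 + 8 + 22 = 51
G→D→E→C: 8 + 20 + 22 = 50
G→D→C: 8 + 23 = 31
G→C: 21
The minimum is 21.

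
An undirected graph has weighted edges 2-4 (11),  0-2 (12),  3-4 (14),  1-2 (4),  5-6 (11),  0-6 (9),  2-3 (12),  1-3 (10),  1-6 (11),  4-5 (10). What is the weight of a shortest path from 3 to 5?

Comparing a few candidate routes:
3-4-5: 14 + 10 = 24
3-1-6-5: 10 + 11 + 11 = 32
3-2-0-6-5: 12 + 12 + 9 + 11 = 44
3-2-1-6-5: 12 + 4 + 11 + 11 = 38
3-2-4-5: 12 + 11 + 10 = 33
3-1-2-4-5: 10 + 4 + 11 + 10 = 35
Best route has total 24.

24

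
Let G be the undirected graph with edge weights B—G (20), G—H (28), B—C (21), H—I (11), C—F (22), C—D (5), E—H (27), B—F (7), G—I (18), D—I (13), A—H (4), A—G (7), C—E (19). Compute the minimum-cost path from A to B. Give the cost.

Checking several routes:
A → H → I → G → B: 4 + 11 + 18 + 20 = 53
A → H → I → D → C → B: 4 + 11 + 13 + 5 + 21 = 54
A → H → G → B: 4 + 28 + 20 = 52
A → G → B: 7 + 20 = 27
The minimum is 27.

27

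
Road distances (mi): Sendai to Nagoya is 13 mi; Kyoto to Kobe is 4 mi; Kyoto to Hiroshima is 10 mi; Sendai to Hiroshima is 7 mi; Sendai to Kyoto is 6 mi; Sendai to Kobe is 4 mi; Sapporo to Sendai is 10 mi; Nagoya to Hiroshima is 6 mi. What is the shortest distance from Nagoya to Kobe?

17

A few of the Nagoya→Kobe routes:
Nagoya-Hiroshima-Sendai-Kobe: 6 + 7 + 4 = 17
Nagoya-Sendai-Kobe: 13 + 4 = 17
Nagoya-Hiroshima-Sendai-Kyoto-Kobe: 6 + 7 + 6 + 4 = 23
Nagoya-Hiroshima-Kyoto-Kobe: 6 + 10 + 4 = 20
The minimum is 17 mi.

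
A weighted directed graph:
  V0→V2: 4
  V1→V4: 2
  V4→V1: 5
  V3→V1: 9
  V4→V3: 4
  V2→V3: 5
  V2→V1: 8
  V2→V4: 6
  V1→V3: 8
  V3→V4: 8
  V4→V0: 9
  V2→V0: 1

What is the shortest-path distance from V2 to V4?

Some routes from V2 to V4:
V2 - V1 - V4: 8 + 2 = 10
V2 - V3 - V1 - V4: 5 + 9 + 2 = 16
V2 - V3 - V4: 5 + 8 = 13
V2 - V4: 6
Shortest: 6.

6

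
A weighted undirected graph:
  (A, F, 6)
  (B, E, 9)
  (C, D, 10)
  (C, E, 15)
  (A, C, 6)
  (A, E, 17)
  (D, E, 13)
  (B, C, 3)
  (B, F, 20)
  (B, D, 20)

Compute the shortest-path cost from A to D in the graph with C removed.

Checking several routes:
A → E → B → D: 17 + 9 + 20 = 46
A → E → D: 17 + 13 = 30
A → F → B → D: 6 + 20 + 20 = 46
Best route has total 30.

30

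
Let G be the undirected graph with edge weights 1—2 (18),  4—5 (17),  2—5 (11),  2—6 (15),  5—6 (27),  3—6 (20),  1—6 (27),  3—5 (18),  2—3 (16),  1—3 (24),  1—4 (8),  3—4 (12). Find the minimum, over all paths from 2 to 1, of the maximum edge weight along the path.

Some routes from 2 to 1:
2 → 5 → 4 → 1: max(11, 17, 8) = 17
2 → 5 → 3 → 4 → 1: max(11, 18, 12, 8) = 18
2 → 3 → 4 → 1: max(16, 12, 8) = 16
2 → 3 → 5 → 4 → 1: max(16, 18, 17, 8) = 18
2 → 1: max(18) = 18
The minimum achievable maximum is 16.

16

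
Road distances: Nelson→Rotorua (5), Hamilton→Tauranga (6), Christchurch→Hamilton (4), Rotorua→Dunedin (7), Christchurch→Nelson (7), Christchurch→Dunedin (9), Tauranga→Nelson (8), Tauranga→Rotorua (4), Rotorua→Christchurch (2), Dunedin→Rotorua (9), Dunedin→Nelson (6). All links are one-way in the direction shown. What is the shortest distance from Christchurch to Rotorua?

Candidate routes:
Christchurch-Dunedin-Nelson-Rotorua: 9 + 6 + 5 = 20
Christchurch-Hamilton-Tauranga-Nelson-Rotorua: 4 + 6 + 8 + 5 = 23
Christchurch-Hamilton-Tauranga-Rotorua: 4 + 6 + 4 = 14
Christchurch-Nelson-Rotorua: 7 + 5 = 12
Christchurch-Dunedin-Rotorua: 9 + 9 = 18
Shortest: 12.

12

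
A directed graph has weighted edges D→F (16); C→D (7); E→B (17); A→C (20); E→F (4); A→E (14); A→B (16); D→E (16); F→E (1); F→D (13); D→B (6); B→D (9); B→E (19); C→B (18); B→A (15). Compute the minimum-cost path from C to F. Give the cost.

Checking several routes:
C → D → F: 7 + 16 = 23
C → B → E → F: 18 + 19 + 4 = 41
C → D → B → E → F: 7 + 6 + 19 + 4 = 36
C → D → E → F: 7 + 16 + 4 = 27
The minimum is 23.

23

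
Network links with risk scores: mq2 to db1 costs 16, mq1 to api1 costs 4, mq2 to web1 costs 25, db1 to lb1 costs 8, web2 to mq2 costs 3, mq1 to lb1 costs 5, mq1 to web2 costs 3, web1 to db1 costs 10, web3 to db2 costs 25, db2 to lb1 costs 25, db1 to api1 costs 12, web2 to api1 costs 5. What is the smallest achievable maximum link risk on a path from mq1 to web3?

Checking several routes:
mq1 -> web2 -> mq2 -> web1 -> db1 -> lb1 -> db2 -> web3: max(3, 3, 25, 10, 8, 25, 25) = 25
mq1 -> api1 -> web2 -> mq2 -> db1 -> lb1 -> db2 -> web3: max(4, 5, 3, 16, 8, 25, 25) = 25
mq1 -> web2 -> api1 -> db1 -> lb1 -> db2 -> web3: max(3, 5, 12, 8, 25, 25) = 25
mq1 -> api1 -> db1 -> lb1 -> db2 -> web3: max(4, 12, 8, 25, 25) = 25
mq1 -> web2 -> mq2 -> db1 -> lb1 -> db2 -> web3: max(3, 3, 16, 8, 25, 25) = 25
mq1 -> lb1 -> db2 -> web3: max(5, 25, 25) = 25
Best route has worst link 25.

25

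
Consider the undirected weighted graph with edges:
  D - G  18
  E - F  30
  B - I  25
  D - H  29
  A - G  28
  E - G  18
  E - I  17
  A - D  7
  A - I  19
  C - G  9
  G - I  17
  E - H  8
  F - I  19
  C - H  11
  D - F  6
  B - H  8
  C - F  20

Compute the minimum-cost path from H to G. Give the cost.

Some routes from H to G:
H-E-I-G: 8 + 17 + 17 = 42
H-E-G: 8 + 18 = 26
H-C-G: 11 + 9 = 20
The minimum is 20.

20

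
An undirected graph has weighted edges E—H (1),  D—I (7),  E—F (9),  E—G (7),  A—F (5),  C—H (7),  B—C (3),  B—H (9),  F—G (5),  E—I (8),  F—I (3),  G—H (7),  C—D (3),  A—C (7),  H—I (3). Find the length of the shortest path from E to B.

Comparing a few candidate routes:
E -> H -> C -> B: 1 + 7 + 3 = 11
E -> H -> I -> D -> C -> B: 1 + 3 + 7 + 3 + 3 = 17
E -> H -> B: 1 + 9 = 10
Shortest: 10.

10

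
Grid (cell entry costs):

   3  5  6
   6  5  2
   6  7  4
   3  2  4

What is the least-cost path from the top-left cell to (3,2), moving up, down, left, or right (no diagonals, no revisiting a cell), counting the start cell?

Best path: r0c0 -> r0c1 -> r1c1 -> r1c2 -> r2c2 -> r3c2
Cost: 3 + 5 + 5 + 2 + 4 + 4 = 23

23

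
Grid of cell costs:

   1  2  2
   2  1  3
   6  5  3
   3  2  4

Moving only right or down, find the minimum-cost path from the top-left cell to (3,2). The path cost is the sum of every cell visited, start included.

14

Take [0,0] -> [0,1] -> [1,1] -> [1,2] -> [2,2] -> [3,2] for a total of 1 + 2 + 1 + 3 + 3 + 4 = 14.
For comparison, the top-then-right route costs 15.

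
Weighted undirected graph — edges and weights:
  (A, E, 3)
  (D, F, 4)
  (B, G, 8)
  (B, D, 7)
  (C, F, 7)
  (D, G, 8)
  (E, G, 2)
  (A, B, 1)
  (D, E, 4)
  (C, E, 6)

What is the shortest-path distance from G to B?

6

Comparing a few candidate routes:
G-E-D-B: 2 + 4 + 7 = 13
G-B: 8
G-D-B: 8 + 7 = 15
G-E-A-B: 2 + 3 + 1 = 6
Shortest: 6.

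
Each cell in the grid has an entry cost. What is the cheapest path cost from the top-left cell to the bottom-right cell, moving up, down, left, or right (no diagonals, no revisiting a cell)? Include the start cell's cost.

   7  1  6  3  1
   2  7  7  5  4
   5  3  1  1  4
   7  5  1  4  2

Best path: r0c0 -> r1c0 -> r2c0 -> r2c1 -> r2c2 -> r2c3 -> r2c4 -> r3c4
Cost: 7 + 2 + 5 + 3 + 1 + 1 + 4 + 2 = 25

25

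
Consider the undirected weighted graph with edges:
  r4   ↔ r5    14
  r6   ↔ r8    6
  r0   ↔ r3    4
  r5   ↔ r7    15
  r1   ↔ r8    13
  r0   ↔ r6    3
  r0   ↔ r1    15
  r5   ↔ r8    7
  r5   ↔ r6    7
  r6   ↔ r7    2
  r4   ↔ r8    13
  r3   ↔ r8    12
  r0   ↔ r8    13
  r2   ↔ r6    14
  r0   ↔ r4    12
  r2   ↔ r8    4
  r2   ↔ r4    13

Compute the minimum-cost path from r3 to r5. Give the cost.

14

Some routes from r3 to r5:
r3 -> r0 -> r6 -> r8 -> r5: 4 + 3 + 6 + 7 = 20
r3 -> r0 -> r8 -> r5: 4 + 13 + 7 = 24
r3 -> r0 -> r6 -> r5: 4 + 3 + 7 = 14
r3 -> r8 -> r5: 12 + 7 = 19
Best route has total 14.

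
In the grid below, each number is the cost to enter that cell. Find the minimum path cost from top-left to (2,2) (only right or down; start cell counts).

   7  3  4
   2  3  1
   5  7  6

Best path: (0,0) → (1,0) → (1,1) → (1,2) → (2,2)
Cost: 7 + 2 + 3 + 1 + 6 = 19
(Top row then right column would cost 21.)

19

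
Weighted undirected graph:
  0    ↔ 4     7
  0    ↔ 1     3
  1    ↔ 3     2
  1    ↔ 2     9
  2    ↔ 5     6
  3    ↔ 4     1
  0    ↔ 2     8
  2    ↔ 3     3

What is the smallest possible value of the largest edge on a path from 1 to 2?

Checking several routes:
1 - 0 - 2: max(3, 8) = 8
1 - 0 - 4 - 3 - 2: max(3, 7, 1, 3) = 7
1 - 3 - 2: max(2, 3) = 3
The minimum achievable maximum is 3.

3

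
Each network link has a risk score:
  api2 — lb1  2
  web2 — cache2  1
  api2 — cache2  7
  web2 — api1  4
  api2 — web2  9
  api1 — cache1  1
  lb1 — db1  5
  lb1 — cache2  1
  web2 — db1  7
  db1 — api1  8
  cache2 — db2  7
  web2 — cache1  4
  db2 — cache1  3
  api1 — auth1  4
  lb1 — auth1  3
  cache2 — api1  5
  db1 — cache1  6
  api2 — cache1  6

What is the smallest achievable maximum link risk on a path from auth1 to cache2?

Checking several routes:
auth1-api1-cache2: max(4, 5) = 5
auth1-api1-web2-cache2: max(4, 4, 1) = 4
auth1-api1-cache1-web2-cache2: max(4, 1, 4, 1) = 4
auth1-api1-web2-cache1-db1-lb1-cache2: max(4, 4, 4, 6, 5, 1) = 6
auth1-api1-web2-cache1-api2-lb1-cache2: max(4, 4, 4, 6, 2, 1) = 6
auth1-lb1-cache2: max(3, 1) = 3
Smallest bottleneck: 3.

3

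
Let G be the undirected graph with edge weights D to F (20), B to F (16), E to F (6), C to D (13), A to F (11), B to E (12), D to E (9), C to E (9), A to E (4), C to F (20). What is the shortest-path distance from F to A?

10

Comparing a few candidate routes:
F → E → A: 6 + 4 = 10
F → D → E → A: 20 + 9 + 4 = 33
F → B → E → A: 16 + 12 + 4 = 32
F → C → E → A: 20 + 9 + 4 = 33
F → A: 11
Best route has total 10.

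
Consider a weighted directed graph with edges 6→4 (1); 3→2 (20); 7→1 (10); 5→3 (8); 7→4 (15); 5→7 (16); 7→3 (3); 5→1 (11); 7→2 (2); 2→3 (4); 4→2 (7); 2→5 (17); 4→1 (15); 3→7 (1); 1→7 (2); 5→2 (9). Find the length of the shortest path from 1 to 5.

21

Candidate routes:
1-7-4-2-5: 2 + 15 + 7 + 17 = 41
1-7-3-2-5: 2 + 3 + 20 + 17 = 42
1-7-2-5: 2 + 2 + 17 = 21
Shortest: 21.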